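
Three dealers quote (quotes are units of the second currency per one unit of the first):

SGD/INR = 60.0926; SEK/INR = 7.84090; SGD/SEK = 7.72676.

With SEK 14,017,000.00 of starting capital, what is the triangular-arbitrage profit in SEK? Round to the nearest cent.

Profit: SEK 114,797.85

Profitable loop is SEK → INR → SGD → SEK:
SEK 14,017,000.00 × 7.84090 = INR 109,905,895.30
INR 109,905,895.30 ÷ 60.0926 = SGD 1,828,942.25
SGD 1,828,942.25 × 7.72676 = SEK 14,131,797.85
Profit = SEK 14,131,797.85 − SEK 14,017,000.00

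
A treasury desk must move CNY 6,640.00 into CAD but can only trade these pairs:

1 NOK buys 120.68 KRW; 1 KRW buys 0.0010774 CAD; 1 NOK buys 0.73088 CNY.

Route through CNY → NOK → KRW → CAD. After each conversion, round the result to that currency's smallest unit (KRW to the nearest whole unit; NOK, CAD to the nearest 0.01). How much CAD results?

CAD 1,181.23

CNY 6,640.00 ÷ 0.73088 = NOK 9,084.94
NOK 9,084.94 × 120.68 = KRW 1,096,371
KRW 1,096,371 × 0.0010774 = CAD 1,181.23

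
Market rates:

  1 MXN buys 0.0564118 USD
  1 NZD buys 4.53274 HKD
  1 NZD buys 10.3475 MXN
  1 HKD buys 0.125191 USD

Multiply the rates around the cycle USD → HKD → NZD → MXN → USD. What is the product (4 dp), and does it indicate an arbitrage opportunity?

Around USD → HKD → NZD → MXN → USD: 1 ÷ 0.125191 ÷ 4.53274 × 10.3475 × 0.0564118 = 1.028659
Product > 1; profitable direction is USD → HKD → NZD → MXN → USD.

1.0287 (arbitrage exists)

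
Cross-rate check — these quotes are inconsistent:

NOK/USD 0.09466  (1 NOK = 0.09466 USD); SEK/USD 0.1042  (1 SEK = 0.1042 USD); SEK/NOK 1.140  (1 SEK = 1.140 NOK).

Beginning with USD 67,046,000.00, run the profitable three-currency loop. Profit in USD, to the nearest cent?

Profit: USD 2,388,690.69

Profitable loop is USD → SEK → NOK → USD:
USD 67,046,000.00 ÷ 0.1042 = SEK 643,435,700.58
SEK 643,435,700.58 × 1.140 = NOK 733,516,698.66
NOK 733,516,698.66 × 0.09466 = USD 69,434,690.69
Profit = USD 69,434,690.69 − USD 67,046,000.00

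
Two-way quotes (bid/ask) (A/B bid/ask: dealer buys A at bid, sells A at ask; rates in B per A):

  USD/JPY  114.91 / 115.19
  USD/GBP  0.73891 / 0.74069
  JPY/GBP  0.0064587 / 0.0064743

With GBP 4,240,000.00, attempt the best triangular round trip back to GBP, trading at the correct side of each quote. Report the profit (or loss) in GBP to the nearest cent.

Best loop GBP → USD → JPY → GBP:
GBP 4,240,000.00 ÷ 0.74069 (buy USD at ask) = USD 5,724,392.12
USD 5,724,392.12 × 114.91 (sell USD at bid) = JPY 657,789,899
JPY 657,789,899 × 0.0064587 (sell JPY at bid) = GBP 4,248,467.62

Net profit: GBP 8,467.62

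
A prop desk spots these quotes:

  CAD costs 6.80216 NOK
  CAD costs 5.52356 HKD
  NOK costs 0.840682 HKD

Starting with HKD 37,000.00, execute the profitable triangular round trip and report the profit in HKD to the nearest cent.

Profitable loop is HKD → CAD → NOK → HKD:
HKD 37,000.00 ÷ 5.52356 = CAD 6,698.58
CAD 6,698.58 × 6.80216 = NOK 45,564.80
NOK 45,564.80 × 0.840682 = HKD 38,305.51
Profit = HKD 38,305.51 − HKD 37,000.00

Profit: HKD 1,305.51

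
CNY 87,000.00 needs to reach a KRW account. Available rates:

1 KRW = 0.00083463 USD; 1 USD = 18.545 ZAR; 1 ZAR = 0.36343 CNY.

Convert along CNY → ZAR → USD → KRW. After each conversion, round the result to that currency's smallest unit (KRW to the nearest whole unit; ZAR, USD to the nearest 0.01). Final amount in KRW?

CNY 87,000.00 ÷ 0.36343 = ZAR 239,385.85
ZAR 239,385.85 ÷ 18.545 = USD 12,908.38
USD 12,908.38 ÷ 0.00083463 = KRW 15,465,991

KRW 15,465,991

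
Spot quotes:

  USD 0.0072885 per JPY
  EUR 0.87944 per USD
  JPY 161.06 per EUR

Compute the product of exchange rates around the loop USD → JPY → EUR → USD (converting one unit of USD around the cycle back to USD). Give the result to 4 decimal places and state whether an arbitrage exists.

0.9687 (arbitrage exists)

Around USD → JPY → EUR → USD: 1 ÷ 0.0072885 ÷ 161.06 ÷ 0.87944 = 0.968652
Product < 1; profitable direction is USD → EUR → JPY → USD.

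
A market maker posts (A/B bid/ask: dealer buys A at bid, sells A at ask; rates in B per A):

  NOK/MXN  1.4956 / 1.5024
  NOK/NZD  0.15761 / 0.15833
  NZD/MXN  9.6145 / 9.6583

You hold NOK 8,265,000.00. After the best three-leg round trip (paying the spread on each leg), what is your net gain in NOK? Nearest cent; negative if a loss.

Best loop NOK → NZD → MXN → NOK:
NOK 8,265,000.00 × 0.15761 (sell NOK at bid) = NZD 1,302,646.65
NZD 1,302,646.65 × 9.6145 (sell NZD at bid) = MXN 12,524,296.22
MXN 12,524,296.22 ÷ 1.5024 (buy NOK at ask) = NOK 8,336,192.90

Net profit: NOK 71,192.90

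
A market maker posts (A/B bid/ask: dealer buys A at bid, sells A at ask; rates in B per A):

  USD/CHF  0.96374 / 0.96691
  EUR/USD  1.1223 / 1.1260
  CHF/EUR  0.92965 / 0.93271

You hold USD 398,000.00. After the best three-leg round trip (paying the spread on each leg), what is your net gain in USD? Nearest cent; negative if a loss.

Best loop USD → CHF → EUR → USD:
USD 398,000.00 × 0.96374 (sell USD at bid) = CHF 383,568.52
CHF 383,568.52 × 0.92965 (sell CHF at bid) = EUR 356,584.47
EUR 356,584.47 × 1.1223 (sell EUR at bid) = USD 400,194.76

Net profit: USD 2,194.76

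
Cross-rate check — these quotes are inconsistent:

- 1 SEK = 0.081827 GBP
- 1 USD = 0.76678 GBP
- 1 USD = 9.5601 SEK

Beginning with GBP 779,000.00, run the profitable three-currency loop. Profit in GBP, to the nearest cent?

Profitable loop is GBP → USD → SEK → GBP:
GBP 779,000.00 ÷ 0.76678 = USD 1,015,936.77
USD 1,015,936.77 × 9.5601 = SEK 9,712,457.16
SEK 9,712,457.16 × 0.081827 = GBP 794,741.23
Profit = GBP 794,741.23 − GBP 779,000.00

Profit: GBP 15,741.23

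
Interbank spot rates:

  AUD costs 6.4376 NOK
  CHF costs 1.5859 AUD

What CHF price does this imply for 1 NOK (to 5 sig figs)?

1 NOK ÷ 6.4376 = 0.155337 AUD
0.155337 AUD ÷ 1.5859 = 0.097949 CHF

NOK/CHF = 0.097949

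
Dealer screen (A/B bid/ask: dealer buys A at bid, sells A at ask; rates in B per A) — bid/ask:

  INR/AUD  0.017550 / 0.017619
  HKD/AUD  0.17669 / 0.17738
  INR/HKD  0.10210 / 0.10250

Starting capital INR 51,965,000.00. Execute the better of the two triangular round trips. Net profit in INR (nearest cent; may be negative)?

Net profit: INR 1,241,830.48

Best loop INR → HKD → AUD → INR:
INR 51,965,000.00 × 0.10210 (sell INR at bid) = HKD 5,305,626.50
HKD 5,305,626.50 × 0.17669 (sell HKD at bid) = AUD 937,451.15
AUD 937,451.15 ÷ 0.017619 (buy INR at ask) = INR 53,206,830.48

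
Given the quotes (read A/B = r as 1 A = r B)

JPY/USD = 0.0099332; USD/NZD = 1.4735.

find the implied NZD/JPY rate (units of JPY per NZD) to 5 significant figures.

1 NZD ÷ 1.4735 = 0.678656 USD
0.678656 USD ÷ 0.0099332 = 68.322 JPY

NZD/JPY = 68.322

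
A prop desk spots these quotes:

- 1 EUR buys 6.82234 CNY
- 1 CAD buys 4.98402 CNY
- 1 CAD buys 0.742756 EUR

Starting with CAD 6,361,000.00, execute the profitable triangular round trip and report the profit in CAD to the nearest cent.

Profit: CAD 106,331.87

Profitable loop is CAD → EUR → CNY → CAD:
CAD 6,361,000.00 × 0.742756 = EUR 4,724,670.92
EUR 4,724,670.92 × 6.82234 = CNY 32,233,311.38
CNY 32,233,311.38 ÷ 4.98402 = CAD 6,467,331.87
Profit = CAD 6,467,331.87 − CAD 6,361,000.00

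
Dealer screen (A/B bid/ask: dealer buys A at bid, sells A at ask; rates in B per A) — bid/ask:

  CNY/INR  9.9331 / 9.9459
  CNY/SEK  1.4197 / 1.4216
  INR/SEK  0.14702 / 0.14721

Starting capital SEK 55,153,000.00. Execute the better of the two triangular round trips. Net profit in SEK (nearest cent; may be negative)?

Best loop SEK → CNY → INR → SEK:
SEK 55,153,000.00 ÷ 1.4216 (buy CNY at ask) = CNY 38,796,426.56
CNY 38,796,426.56 × 9.9331 (sell CNY at bid) = INR 385,368,784.68
INR 385,368,784.68 × 0.14702 (sell INR at bid) = SEK 56,656,918.72

Net profit: SEK 1,503,918.72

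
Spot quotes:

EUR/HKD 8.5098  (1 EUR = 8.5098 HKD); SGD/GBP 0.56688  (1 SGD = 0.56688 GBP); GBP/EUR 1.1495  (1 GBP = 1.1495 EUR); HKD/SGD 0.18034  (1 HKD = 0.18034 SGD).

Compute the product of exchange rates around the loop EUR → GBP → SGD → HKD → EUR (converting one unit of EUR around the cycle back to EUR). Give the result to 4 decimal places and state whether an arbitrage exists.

Around EUR → GBP → SGD → HKD → EUR: 1 ÷ 1.1495 ÷ 0.56688 ÷ 0.18034 ÷ 8.5098 = 0.999973
Product ≈ 1 (deviation 0.003%, within rounding noise).

1.0000 (no arbitrage)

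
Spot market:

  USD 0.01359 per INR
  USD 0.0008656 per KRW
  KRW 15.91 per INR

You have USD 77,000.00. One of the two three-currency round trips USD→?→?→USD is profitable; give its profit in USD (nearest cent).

Profit: USD 1,029.48

Profitable loop is USD → INR → KRW → USD:
USD 77,000.00 ÷ 0.01359 = INR 5,665,930.83
INR 5,665,930.83 × 15.91 = KRW 90,144,960
KRW 90,144,960 × 0.0008656 = USD 78,029.48
Profit = USD 78,029.48 − USD 77,000.00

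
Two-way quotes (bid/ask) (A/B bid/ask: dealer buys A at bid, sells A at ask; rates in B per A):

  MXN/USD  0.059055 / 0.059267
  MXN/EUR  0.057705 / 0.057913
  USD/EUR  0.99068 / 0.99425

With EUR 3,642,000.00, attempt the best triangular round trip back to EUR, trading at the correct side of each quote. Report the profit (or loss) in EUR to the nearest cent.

Net profit: EUR 37,204.67

Best loop EUR → MXN → USD → EUR:
EUR 3,642,000.00 ÷ 0.057913 (buy MXN at ask) = MXN 62,887,434.60
MXN 62,887,434.60 × 0.059055 (sell MXN at bid) = USD 3,713,817.45
USD 3,713,817.45 × 0.99068 (sell USD at bid) = EUR 3,679,204.67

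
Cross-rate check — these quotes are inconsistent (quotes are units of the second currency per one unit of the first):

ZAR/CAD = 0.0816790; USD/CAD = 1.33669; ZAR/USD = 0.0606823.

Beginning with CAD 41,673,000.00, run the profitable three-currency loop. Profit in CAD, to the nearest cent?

Profitable loop is CAD → USD → ZAR → CAD:
CAD 41,673,000.00 ÷ 1.33669 = USD 31,176,263.76
USD 31,176,263.76 ÷ 0.0606823 = ZAR 513,762,064.98
ZAR 513,762,064.98 × 0.0816790 = CAD 41,963,571.71
Profit = CAD 41,963,571.71 − CAD 41,673,000.00

Profit: CAD 290,571.71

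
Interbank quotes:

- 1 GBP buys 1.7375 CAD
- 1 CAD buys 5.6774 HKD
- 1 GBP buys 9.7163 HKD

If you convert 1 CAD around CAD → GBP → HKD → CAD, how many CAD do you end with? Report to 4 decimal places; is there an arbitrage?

Around CAD → GBP → HKD → CAD: 1 ÷ 1.7375 × 9.7163 ÷ 5.6774 = 0.984978
Product < 1; profitable direction is CAD → HKD → GBP → CAD.

0.9850 (arbitrage exists)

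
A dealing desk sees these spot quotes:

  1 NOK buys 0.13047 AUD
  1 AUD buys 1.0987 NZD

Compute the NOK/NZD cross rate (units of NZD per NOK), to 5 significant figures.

NOK/NZD = 0.14335

1 NOK × 0.13047 = 0.13047 AUD
0.13047 AUD × 1.0987 = 0.143347 NZD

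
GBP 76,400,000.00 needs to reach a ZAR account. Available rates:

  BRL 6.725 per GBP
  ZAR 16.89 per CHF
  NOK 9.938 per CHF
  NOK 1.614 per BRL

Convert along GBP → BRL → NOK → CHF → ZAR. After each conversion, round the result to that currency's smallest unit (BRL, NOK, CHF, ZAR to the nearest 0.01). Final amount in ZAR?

ZAR 1,409,353,163.99

GBP 76,400,000.00 × 6.725 = BRL 513,790,000.00
BRL 513,790,000.00 × 1.614 = NOK 829,257,060.00
NOK 829,257,060.00 ÷ 9.938 = CHF 83,443,052.93
CHF 83,443,052.93 × 16.89 = ZAR 1,409,353,163.99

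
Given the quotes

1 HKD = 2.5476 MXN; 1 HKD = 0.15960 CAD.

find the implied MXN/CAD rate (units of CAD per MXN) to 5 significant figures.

MXN/CAD = 0.062647

1 MXN ÷ 2.5476 = 0.392526 HKD
0.392526 HKD × 0.15960 = 0.0626472 CAD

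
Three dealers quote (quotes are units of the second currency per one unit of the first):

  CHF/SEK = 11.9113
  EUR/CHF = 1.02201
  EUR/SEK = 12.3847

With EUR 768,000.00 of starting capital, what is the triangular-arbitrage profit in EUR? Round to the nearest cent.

Profitable loop is EUR → SEK → CHF → EUR:
EUR 768,000.00 × 12.3847 = SEK 9,511,449.60
SEK 9,511,449.60 ÷ 11.9113 = CHF 798,523.22
CHF 798,523.22 ÷ 1.02201 = EUR 781,326.23
Profit = EUR 781,326.23 − EUR 768,000.00

Profit: EUR 13,326.23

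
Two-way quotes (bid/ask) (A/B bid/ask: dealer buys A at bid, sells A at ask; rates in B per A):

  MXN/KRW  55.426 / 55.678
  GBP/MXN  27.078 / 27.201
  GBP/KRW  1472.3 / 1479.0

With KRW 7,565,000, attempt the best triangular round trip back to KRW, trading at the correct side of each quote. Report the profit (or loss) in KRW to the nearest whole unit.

Net profit: KRW 111,635

Best loop KRW → GBP → MXN → KRW:
KRW 7,565,000 ÷ 1479.0 (buy GBP at ask) = GBP 5,114.94
GBP 5,114.94 × 27.078 (sell GBP at bid) = MXN 138,502.41
MXN 138,502.41 × 55.426 (sell MXN at bid) = KRW 7,676,635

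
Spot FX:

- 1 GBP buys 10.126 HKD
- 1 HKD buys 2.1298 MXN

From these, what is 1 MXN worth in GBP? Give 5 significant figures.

1 MXN ÷ 2.1298 = 0.469528 HKD
0.469528 HKD ÷ 10.126 = 0.0463685 GBP

MXN/GBP = 0.046369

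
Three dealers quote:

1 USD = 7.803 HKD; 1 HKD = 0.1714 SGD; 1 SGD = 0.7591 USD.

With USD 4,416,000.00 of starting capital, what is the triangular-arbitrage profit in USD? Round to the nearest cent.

Profitable loop is USD → HKD → SGD → USD:
USD 4,416,000.00 × 7.803 = HKD 34,458,048.00
HKD 34,458,048.00 × 0.1714 = SGD 5,906,109.43
SGD 5,906,109.43 × 0.7591 = USD 4,483,327.67
Profit = USD 4,483,327.67 − USD 4,416,000.00

Profit: USD 67,327.67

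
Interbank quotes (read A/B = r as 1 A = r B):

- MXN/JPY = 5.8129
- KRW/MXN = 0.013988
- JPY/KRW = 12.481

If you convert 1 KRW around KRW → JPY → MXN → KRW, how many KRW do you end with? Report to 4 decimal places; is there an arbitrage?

0.9854 (arbitrage exists)

Around KRW → JPY → MXN → KRW: 1 ÷ 12.481 ÷ 5.8129 ÷ 0.013988 = 0.985376
Product < 1; profitable direction is KRW → MXN → JPY → KRW.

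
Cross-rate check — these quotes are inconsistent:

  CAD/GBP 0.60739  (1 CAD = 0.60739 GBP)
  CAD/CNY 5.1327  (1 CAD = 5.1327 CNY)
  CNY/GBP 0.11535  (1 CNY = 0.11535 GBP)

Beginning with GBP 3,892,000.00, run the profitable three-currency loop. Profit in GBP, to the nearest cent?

Profit: GBP 100,794.78

Profitable loop is GBP → CNY → CAD → GBP:
GBP 3,892,000.00 ÷ 0.11535 = CNY 33,740,788.90
CNY 33,740,788.90 ÷ 5.1327 = CAD 6,573,692.00
CAD 6,573,692.00 × 0.60739 = GBP 3,992,794.78
Profit = GBP 3,992,794.78 − GBP 3,892,000.00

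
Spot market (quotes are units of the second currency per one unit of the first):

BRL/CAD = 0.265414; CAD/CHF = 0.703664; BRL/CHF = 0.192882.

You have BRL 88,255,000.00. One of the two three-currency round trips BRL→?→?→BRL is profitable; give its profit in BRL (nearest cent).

Profitable loop is BRL → CHF → CAD → BRL:
BRL 88,255,000.00 × 0.192882 = CHF 17,022,800.91
CHF 17,022,800.91 ÷ 0.703664 = CAD 24,191,660.95
CAD 24,191,660.95 ÷ 0.265414 = BRL 91,146,891.08
Profit = BRL 91,146,891.08 − BRL 88,255,000.00

Profit: BRL 2,891,891.08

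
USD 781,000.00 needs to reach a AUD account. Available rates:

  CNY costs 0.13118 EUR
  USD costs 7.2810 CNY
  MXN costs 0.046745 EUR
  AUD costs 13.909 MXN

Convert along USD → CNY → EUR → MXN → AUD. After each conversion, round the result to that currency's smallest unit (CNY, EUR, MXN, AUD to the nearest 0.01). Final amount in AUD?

AUD 1,147,304.29

USD 781,000.00 × 7.2810 = CNY 5,686,461.00
CNY 5,686,461.00 × 0.13118 = EUR 745,949.95
EUR 745,949.95 ÷ 0.046745 = MXN 15,957,855.39
MXN 15,957,855.39 ÷ 13.909 = AUD 1,147,304.29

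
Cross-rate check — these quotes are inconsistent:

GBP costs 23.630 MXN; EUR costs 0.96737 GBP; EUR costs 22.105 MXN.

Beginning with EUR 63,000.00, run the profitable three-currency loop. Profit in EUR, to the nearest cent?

Profitable loop is EUR → GBP → MXN → EUR:
EUR 63,000.00 × 0.96737 = GBP 60,944.31
GBP 60,944.31 × 23.630 = MXN 1,440,114.05
MXN 1,440,114.05 ÷ 22.105 = EUR 65,148.79
Profit = EUR 65,148.79 − EUR 63,000.00

Profit: EUR 2,148.79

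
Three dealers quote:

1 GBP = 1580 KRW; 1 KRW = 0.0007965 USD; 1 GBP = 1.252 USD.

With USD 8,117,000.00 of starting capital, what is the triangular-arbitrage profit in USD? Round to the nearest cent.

Profitable loop is USD → GBP → KRW → USD:
USD 8,117,000.00 ÷ 1.252 = GBP 6,483,226.84
GBP 6,483,226.84 × 1580 = KRW 10,243,498,403
KRW 10,243,498,403 × 0.0007965 = USD 8,158,946.48
Profit = USD 8,158,946.48 − USD 8,117,000.00

Profit: USD 41,946.48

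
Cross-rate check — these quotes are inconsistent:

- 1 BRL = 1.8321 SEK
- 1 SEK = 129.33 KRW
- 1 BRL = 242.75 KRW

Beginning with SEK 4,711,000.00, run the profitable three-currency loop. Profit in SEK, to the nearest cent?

Profitable loop is SEK → BRL → KRW → SEK:
SEK 4,711,000.00 ÷ 1.8321 = BRL 2,571,366.19
BRL 2,571,366.19 × 242.75 = KRW 624,199,143
KRW 624,199,143 ÷ 129.33 = SEK 4,826,406.43
Profit = SEK 4,826,406.43 − SEK 4,711,000.00

Profit: SEK 115,406.43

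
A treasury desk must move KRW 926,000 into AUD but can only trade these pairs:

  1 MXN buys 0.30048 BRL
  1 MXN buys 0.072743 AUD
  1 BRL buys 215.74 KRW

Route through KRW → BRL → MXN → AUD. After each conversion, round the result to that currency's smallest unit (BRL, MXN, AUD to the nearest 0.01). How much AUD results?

KRW 926,000 ÷ 215.74 = BRL 4,292.20
BRL 4,292.20 ÷ 0.30048 = MXN 14,284.48
MXN 14,284.48 × 0.072743 = AUD 1,039.10

AUD 1,039.10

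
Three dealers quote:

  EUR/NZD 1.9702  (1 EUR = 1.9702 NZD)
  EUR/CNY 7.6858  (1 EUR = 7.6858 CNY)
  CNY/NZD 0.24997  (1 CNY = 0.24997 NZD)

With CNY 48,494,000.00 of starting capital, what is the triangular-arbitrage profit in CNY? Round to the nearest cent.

Profitable loop is CNY → EUR → NZD → CNY:
CNY 48,494,000.00 ÷ 7.6858 = EUR 6,309,557.89
EUR 6,309,557.89 × 1.9702 = NZD 12,431,090.95
NZD 12,431,090.95 ÷ 0.24997 = CNY 49,730,331.43
Profit = CNY 49,730,331.43 − CNY 48,494,000.00

Profit: CNY 1,236,331.43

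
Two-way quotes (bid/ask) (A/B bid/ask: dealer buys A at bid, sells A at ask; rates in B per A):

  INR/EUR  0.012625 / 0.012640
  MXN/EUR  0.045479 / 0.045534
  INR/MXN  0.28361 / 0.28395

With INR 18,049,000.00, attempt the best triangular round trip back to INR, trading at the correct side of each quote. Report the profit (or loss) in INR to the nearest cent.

Net profit: INR 368,832.44

Best loop INR → MXN → EUR → INR:
INR 18,049,000.00 × 0.28361 (sell INR at bid) = MXN 5,118,876.89
MXN 5,118,876.89 × 0.045479 (sell MXN at bid) = EUR 232,801.40
EUR 232,801.40 ÷ 0.012640 (buy INR at ask) = INR 18,417,832.44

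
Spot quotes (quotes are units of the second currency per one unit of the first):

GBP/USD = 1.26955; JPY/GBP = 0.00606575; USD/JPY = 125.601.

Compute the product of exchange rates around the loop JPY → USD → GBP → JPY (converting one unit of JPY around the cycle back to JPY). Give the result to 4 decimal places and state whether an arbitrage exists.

Around JPY → USD → GBP → JPY: 1 ÷ 125.601 ÷ 1.26955 ÷ 0.00606575 = 1.033886
Product > 1; profitable direction is JPY → USD → GBP → JPY.

1.0339 (arbitrage exists)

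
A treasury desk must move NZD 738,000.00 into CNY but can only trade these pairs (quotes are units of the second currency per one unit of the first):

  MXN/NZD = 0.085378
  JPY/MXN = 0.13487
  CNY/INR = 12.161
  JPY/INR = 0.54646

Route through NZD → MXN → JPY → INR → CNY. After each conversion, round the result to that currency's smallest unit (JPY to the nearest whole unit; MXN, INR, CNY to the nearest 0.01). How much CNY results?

NZD 738,000.00 ÷ 0.085378 = MXN 8,643,912.95
MXN 8,643,912.95 ÷ 0.13487 = JPY 64,090,702
JPY 64,090,702 × 0.54646 = INR 35,023,005.01
INR 35,023,005.01 ÷ 12.161 = CNY 2,879,944.50

CNY 2,879,944.50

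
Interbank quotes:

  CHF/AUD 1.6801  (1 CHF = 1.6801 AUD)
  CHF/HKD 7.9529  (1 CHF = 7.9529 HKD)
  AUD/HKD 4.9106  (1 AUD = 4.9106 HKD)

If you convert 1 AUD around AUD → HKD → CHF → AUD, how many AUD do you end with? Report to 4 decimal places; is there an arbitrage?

1.0374 (arbitrage exists)

Around AUD → HKD → CHF → AUD: 1 × 4.9106 ÷ 7.9529 × 1.6801 = 1.037395
Product > 1; profitable direction is AUD → HKD → CHF → AUD.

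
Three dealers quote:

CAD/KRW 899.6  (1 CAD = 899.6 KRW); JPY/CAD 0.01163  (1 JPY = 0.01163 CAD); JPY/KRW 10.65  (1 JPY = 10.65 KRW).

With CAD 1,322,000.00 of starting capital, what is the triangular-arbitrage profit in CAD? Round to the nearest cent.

Profitable loop is CAD → JPY → KRW → CAD:
CAD 1,322,000.00 ÷ 0.01163 = JPY 113,671,539
JPY 113,671,539 × 10.65 = KRW 1,210,601,892
KRW 1,210,601,892 ÷ 899.6 = CAD 1,345,711.31
Profit = CAD 1,345,711.31 − CAD 1,322,000.00

Profit: CAD 23,711.31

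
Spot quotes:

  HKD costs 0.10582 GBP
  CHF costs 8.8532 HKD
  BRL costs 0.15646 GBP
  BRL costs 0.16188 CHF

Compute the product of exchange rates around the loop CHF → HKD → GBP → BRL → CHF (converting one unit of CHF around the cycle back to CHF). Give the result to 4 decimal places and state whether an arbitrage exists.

0.9693 (arbitrage exists)

Around CHF → HKD → GBP → BRL → CHF: 1 × 8.8532 × 0.10582 ÷ 0.15646 × 0.16188 = 0.969299
Product < 1; profitable direction is CHF → BRL → GBP → HKD → CHF.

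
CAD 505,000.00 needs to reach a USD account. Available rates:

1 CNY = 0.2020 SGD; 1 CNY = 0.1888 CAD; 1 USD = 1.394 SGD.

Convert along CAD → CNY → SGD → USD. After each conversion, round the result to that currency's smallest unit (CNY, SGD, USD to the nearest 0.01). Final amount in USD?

CAD 505,000.00 ÷ 0.1888 = CNY 2,674,788.14
CNY 2,674,788.14 × 0.2020 = SGD 540,307.20
SGD 540,307.20 ÷ 1.394 = USD 387,594.84

USD 387,594.84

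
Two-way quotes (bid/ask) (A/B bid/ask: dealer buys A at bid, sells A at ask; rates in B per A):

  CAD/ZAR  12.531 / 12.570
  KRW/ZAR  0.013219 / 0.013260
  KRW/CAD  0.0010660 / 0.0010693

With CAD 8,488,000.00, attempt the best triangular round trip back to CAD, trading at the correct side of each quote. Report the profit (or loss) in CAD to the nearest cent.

Best loop CAD → ZAR → KRW → CAD:
CAD 8,488,000.00 × 12.531 (sell CAD at bid) = ZAR 106,363,128.00
ZAR 106,363,128.00 ÷ 0.013260 (buy KRW at ask) = KRW 8,021,352,036
KRW 8,021,352,036 × 0.0010660 (sell KRW at bid) = CAD 8,550,761.27

Net profit: CAD 62,761.27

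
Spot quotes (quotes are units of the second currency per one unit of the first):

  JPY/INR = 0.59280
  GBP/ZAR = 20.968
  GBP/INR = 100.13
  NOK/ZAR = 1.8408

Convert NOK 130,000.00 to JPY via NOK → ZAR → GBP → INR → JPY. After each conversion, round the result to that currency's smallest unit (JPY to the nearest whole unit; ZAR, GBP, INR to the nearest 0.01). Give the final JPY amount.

NOK 130,000.00 × 1.8408 = ZAR 239,304.00
ZAR 239,304.00 ÷ 20.968 = GBP 11,412.82
GBP 11,412.82 × 100.13 = INR 1,142,765.67
INR 1,142,765.67 ÷ 0.59280 = JPY 1,927,742

JPY 1,927,742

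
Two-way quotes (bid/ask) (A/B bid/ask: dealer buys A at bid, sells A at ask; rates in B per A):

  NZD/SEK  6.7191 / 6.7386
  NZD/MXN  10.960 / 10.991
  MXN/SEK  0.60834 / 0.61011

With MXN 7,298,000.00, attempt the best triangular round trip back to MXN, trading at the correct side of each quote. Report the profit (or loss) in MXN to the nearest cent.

Best loop MXN → NZD → SEK → MXN:
MXN 7,298,000.00 ÷ 10.991 (buy NZD at ask) = NZD 663,997.82
NZD 663,997.82 × 6.7191 (sell NZD at bid) = SEK 4,461,467.73
SEK 4,461,467.73 ÷ 0.61011 (buy MXN at ask) = MXN 7,312,562.86

Net profit: MXN 14,562.86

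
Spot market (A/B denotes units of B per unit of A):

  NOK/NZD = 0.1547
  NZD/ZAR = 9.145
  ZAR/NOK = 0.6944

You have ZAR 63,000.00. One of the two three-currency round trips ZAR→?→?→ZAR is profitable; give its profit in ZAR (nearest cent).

Profitable loop is ZAR → NZD → NOK → ZAR:
ZAR 63,000.00 ÷ 9.145 = NZD 6,889.01
NZD 6,889.01 ÷ 0.1547 = NOK 44,531.42
NOK 44,531.42 ÷ 0.6944 = ZAR 64,129.35
Profit = ZAR 64,129.35 − ZAR 63,000.00

Profit: ZAR 1,129.35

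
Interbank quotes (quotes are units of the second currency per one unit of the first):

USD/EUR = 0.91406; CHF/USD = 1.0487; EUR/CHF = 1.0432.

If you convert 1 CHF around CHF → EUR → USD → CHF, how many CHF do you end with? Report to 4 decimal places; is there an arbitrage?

1.0000 (no arbitrage)

Around CHF → EUR → USD → CHF: 1 ÷ 1.0432 ÷ 0.91406 ÷ 1.0487 = 1.000015
Product ≈ 1 (deviation 0.001%, within rounding noise).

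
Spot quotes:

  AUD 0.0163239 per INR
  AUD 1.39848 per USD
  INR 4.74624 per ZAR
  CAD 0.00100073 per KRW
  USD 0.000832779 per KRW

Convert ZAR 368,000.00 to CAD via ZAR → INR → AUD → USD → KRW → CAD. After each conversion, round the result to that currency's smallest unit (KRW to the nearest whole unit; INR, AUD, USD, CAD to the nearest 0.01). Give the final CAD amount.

ZAR 368,000.00 × 4.74624 = INR 1,746,616.32
INR 1,746,616.32 × 0.0163239 = AUD 28,511.59
AUD 28,511.59 ÷ 1.39848 = USD 20,387.56
USD 20,387.56 ÷ 0.000832779 = KRW 24,481,357
KRW 24,481,357 × 0.00100073 = CAD 24,499.23

CAD 24,499.23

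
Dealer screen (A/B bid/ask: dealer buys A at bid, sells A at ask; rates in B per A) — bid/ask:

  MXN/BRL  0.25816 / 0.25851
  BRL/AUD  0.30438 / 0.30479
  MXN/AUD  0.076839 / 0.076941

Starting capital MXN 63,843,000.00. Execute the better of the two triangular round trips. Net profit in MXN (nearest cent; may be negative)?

Best loop MXN → BRL → AUD → MXN:
MXN 63,843,000.00 × 0.25816 (sell MXN at bid) = BRL 16,481,708.88
BRL 16,481,708.88 × 0.30438 (sell BRL at bid) = AUD 5,016,702.55
AUD 5,016,702.55 ÷ 0.076941 (buy MXN at ask) = MXN 65,201,941.08

Net profit: MXN 1,358,941.08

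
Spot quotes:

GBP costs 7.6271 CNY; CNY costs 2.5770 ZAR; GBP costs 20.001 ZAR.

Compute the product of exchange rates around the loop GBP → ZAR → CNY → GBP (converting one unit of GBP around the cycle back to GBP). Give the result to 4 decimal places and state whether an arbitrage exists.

1.0176 (arbitrage exists)

Around GBP → ZAR → CNY → GBP: 1 × 20.001 ÷ 2.5770 ÷ 7.6271 = 1.017602
Product > 1; profitable direction is GBP → ZAR → CNY → GBP.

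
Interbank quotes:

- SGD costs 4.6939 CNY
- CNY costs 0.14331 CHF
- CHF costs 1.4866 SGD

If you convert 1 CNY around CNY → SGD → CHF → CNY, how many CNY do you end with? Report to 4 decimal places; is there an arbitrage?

1.0000 (no arbitrage)

Around CNY → SGD → CHF → CNY: 1 ÷ 4.6939 ÷ 1.4866 ÷ 0.14331 = 0.999990
Product ≈ 1 (deviation 0.001%, within rounding noise).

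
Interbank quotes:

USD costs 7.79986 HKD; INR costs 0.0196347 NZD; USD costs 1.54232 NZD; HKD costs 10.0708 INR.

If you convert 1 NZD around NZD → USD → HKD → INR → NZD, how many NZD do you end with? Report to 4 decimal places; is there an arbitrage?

Around NZD → USD → HKD → INR → NZD: 1 ÷ 1.54232 × 7.79986 × 10.0708 × 0.0196347 = 1.000001
Product ≈ 1 (deviation 0.000%, within rounding noise).

1.0000 (no arbitrage)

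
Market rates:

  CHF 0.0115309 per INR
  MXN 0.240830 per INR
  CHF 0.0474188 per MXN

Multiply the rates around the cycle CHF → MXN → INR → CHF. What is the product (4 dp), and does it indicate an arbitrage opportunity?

Around CHF → MXN → INR → CHF: 1 ÷ 0.0474188 ÷ 0.240830 × 0.0115309 = 1.009723
Product > 1; profitable direction is CHF → MXN → INR → CHF.

1.0097 (arbitrage exists)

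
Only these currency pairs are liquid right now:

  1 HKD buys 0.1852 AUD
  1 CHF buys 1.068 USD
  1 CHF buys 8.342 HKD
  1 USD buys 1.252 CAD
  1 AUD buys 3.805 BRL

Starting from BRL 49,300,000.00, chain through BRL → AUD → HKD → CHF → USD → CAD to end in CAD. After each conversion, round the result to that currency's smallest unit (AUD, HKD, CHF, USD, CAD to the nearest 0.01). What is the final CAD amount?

CAD 11,213,899.83

BRL 49,300,000.00 ÷ 3.805 = AUD 12,956,636.01
AUD 12,956,636.01 ÷ 0.1852 = HKD 69,960,237.63
HKD 69,960,237.63 ÷ 8.342 = CHF 8,386,506.55
CHF 8,386,506.55 × 1.068 = USD 8,956,789.00
USD 8,956,789.00 × 1.252 = CAD 11,213,899.83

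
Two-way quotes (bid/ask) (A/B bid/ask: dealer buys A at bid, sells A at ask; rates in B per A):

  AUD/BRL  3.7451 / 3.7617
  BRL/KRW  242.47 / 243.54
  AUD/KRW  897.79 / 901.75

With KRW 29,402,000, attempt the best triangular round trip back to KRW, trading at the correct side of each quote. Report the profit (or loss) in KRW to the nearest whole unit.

Net profit: KRW 206,210

Best loop KRW → AUD → BRL → KRW:
KRW 29,402,000 ÷ 901.75 (buy AUD at ask) = AUD 32,605.49
AUD 32,605.49 × 3.7451 (sell AUD at bid) = BRL 122,110.82
BRL 122,110.82 × 242.47 (sell BRL at bid) = KRW 29,608,210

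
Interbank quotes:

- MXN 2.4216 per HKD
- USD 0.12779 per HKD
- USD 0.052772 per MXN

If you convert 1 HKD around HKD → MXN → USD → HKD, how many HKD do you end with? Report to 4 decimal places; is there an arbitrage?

Around HKD → MXN → USD → HKD: 1 × 2.4216 × 0.052772 ÷ 0.12779 = 1.000021
Product ≈ 1 (deviation 0.002%, within rounding noise).

1.0000 (no arbitrage)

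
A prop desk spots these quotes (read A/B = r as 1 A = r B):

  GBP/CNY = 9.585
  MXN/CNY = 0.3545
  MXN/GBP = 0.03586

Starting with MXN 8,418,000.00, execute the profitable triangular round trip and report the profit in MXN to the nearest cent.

Profit: MXN 264,059.51

Profitable loop is MXN → CNY → GBP → MXN:
MXN 8,418,000.00 × 0.3545 = CNY 2,984,181.00
CNY 2,984,181.00 ÷ 9.585 = GBP 311,338.65
GBP 311,338.65 ÷ 0.03586 = MXN 8,682,059.51
Profit = MXN 8,682,059.51 − MXN 8,418,000.00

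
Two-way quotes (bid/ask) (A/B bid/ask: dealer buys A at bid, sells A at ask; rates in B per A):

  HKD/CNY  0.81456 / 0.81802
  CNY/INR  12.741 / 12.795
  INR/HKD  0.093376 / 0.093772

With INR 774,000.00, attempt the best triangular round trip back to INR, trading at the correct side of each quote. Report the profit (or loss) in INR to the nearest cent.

Net profit: INR 14,612.34

Best loop INR → CNY → HKD → INR:
INR 774,000.00 ÷ 12.795 (buy CNY at ask) = CNY 60,492.38
CNY 60,492.38 ÷ 0.81802 (buy HKD at ask) = HKD 73,949.76
HKD 73,949.76 ÷ 0.093772 (buy INR at ask) = INR 788,612.34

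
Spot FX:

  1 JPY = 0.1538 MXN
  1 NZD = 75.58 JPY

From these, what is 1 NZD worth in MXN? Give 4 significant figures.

NZD/MXN = 11.62

1 NZD × 75.58 = 75.58 JPY
75.58 JPY × 0.1538 = 11.6242 MXN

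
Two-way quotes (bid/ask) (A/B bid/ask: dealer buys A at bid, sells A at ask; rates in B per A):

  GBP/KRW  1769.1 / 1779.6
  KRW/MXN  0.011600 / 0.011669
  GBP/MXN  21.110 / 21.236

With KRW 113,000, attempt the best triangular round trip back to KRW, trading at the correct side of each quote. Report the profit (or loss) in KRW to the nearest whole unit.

Best loop KRW → GBP → MXN → KRW:
KRW 113,000 ÷ 1779.6 (buy GBP at ask) = GBP 63.50
GBP 63.50 × 21.110 (sell GBP at bid) = MXN 1,340.43
MXN 1,340.43 ÷ 0.011669 (buy KRW at ask) = KRW 114,871

Net profit: KRW 1,871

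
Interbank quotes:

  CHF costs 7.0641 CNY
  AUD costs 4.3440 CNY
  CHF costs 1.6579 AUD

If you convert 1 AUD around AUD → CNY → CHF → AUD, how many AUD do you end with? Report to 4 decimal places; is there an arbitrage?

Around AUD → CNY → CHF → AUD: 1 × 4.3440 ÷ 7.0641 × 1.6579 = 1.019510
Product > 1; profitable direction is AUD → CNY → CHF → AUD.

1.0195 (arbitrage exists)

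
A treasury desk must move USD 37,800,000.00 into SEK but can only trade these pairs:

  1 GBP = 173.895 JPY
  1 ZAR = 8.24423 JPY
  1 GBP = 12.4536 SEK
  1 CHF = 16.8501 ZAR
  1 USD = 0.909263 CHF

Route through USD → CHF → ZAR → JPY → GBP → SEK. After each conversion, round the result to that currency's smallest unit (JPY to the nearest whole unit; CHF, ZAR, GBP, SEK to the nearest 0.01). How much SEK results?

USD 37,800,000.00 × 0.909263 = CHF 34,370,141.40
CHF 34,370,141.40 × 16.8501 = ZAR 579,140,319.60
ZAR 579,140,319.60 × 8.24423 = JPY 4,774,565,997
JPY 4,774,565,997 ÷ 173.895 = GBP 27,456,603.11
GBP 27,456,603.11 × 12.4536 = SEK 341,933,552.49

SEK 341,933,552.49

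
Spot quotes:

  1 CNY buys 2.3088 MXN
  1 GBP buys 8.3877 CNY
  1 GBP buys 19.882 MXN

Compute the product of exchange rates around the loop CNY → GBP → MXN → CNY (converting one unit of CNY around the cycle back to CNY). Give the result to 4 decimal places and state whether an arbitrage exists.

1.0267 (arbitrage exists)

Around CNY → GBP → MXN → CNY: 1 ÷ 8.3877 × 19.882 ÷ 2.3088 = 1.026670
Product > 1; profitable direction is CNY → GBP → MXN → CNY.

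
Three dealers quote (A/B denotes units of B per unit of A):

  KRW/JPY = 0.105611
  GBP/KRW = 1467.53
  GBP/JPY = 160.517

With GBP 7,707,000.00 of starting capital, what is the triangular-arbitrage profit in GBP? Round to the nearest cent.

Profitable loop is GBP → JPY → KRW → GBP:
GBP 7,707,000.00 × 160.517 = JPY 1,237,104,519
JPY 1,237,104,519 ÷ 0.105611 = KRW 11,713,784,729
KRW 11,713,784,729 ÷ 1467.53 = GBP 7,981,972.93
Profit = GBP 7,981,972.93 − GBP 7,707,000.00

Profit: GBP 274,972.93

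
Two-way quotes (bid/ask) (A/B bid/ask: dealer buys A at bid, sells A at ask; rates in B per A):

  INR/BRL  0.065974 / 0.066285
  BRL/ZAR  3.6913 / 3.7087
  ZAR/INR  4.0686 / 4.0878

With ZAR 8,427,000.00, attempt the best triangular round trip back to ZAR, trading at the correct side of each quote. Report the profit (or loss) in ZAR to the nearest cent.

Best loop ZAR → BRL → INR → ZAR:
ZAR 8,427,000.00 ÷ 3.7087 (buy BRL at ask) = BRL 2,272,224.77
BRL 2,272,224.77 ÷ 0.066285 (buy INR at ask) = INR 34,279,622.37
INR 34,279,622.37 ÷ 4.0878 (buy ZAR at ask) = ZAR 8,385,836.48

Net result: ZAR -41,163.52 (no profitable arbitrage after spreads)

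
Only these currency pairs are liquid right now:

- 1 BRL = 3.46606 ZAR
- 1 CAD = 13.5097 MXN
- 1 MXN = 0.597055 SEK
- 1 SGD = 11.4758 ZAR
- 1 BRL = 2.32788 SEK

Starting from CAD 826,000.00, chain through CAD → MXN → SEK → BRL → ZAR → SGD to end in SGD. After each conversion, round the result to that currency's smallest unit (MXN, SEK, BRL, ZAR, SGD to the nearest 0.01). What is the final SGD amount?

CAD 826,000.00 × 13.5097 = MXN 11,159,012.20
MXN 11,159,012.20 × 0.597055 = SEK 6,662,544.03
SEK 6,662,544.03 ÷ 2.32788 = BRL 2,862,065.07
BRL 2,862,065.07 × 3.46606 = ZAR 9,920,089.26
ZAR 9,920,089.26 ÷ 11.4758 = SGD 864,435.53

SGD 864,435.53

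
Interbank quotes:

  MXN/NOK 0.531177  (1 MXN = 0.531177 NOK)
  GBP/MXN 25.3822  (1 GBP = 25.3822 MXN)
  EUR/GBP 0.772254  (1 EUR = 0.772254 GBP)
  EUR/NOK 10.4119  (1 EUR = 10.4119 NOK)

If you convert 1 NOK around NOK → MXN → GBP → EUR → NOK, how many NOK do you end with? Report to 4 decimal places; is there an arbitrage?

Around NOK → MXN → GBP → EUR → NOK: 1 ÷ 0.531177 ÷ 25.3822 ÷ 0.772254 × 10.4119 = 1.000003
Product ≈ 1 (deviation 0.000%, within rounding noise).

1.0000 (no arbitrage)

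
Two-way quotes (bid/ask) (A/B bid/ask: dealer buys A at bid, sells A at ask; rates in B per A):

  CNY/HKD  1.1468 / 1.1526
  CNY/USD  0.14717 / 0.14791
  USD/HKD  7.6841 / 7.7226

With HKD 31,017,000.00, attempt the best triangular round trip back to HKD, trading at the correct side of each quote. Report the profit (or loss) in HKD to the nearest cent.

Net profit: HKD 123,558.45

Best loop HKD → USD → CNY → HKD:
HKD 31,017,000.00 ÷ 7.7226 (buy USD at ask) = USD 4,016,393.44
USD 4,016,393.44 ÷ 0.14791 (buy CNY at ask) = CNY 27,154,306.29
CNY 27,154,306.29 × 1.1468 (sell CNY at bid) = HKD 31,140,558.45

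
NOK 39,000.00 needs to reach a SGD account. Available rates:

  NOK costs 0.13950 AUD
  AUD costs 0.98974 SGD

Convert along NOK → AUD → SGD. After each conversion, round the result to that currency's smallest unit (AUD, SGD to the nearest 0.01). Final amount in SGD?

NOK 39,000.00 × 0.13950 = AUD 5,440.50
AUD 5,440.50 × 0.98974 = SGD 5,384.68

SGD 5,384.68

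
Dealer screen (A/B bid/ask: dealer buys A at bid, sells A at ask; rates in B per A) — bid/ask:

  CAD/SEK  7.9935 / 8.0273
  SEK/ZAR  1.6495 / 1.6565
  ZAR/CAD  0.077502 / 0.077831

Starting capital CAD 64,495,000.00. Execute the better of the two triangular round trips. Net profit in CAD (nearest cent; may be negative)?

Net profit: CAD 1,411,501.13

Best loop CAD → SEK → ZAR → CAD:
CAD 64,495,000.00 × 7.9935 (sell CAD at bid) = SEK 515,540,782.50
SEK 515,540,782.50 × 1.6495 (sell SEK at bid) = ZAR 850,384,520.73
ZAR 850,384,520.73 × 0.077502 (sell ZAR at bid) = CAD 65,906,501.13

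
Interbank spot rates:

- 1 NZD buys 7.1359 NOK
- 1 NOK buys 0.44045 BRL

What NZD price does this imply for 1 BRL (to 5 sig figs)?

1 BRL ÷ 0.44045 = 2.27041 NOK
2.27041 NOK ÷ 7.1359 = 0.318167 NZD

BRL/NZD = 0.31817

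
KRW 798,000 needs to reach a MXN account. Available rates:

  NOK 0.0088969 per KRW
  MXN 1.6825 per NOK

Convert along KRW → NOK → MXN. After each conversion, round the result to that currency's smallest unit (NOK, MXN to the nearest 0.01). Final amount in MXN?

KRW 798,000 × 0.0088969 = NOK 7,099.73
NOK 7,099.73 × 1.6825 = MXN 11,945.30

MXN 11,945.30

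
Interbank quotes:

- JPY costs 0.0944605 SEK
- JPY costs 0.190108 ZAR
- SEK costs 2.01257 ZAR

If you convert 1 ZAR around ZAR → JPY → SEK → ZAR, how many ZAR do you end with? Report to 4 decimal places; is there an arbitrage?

1.0000 (no arbitrage)

Around ZAR → JPY → SEK → ZAR: 1 ÷ 0.190108 × 0.0944605 × 2.01257 = 1.000002
Product ≈ 1 (deviation 0.000%, within rounding noise).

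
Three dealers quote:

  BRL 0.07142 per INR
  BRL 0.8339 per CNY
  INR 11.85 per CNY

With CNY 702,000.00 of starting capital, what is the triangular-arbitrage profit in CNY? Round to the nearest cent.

Profitable loop is CNY → INR → BRL → CNY:
CNY 702,000.00 × 11.85 = INR 8,318,700.00
INR 8,318,700.00 × 0.07142 = BRL 594,121.55
BRL 594,121.55 ÷ 0.8339 = CNY 712,461.39
Profit = CNY 712,461.39 − CNY 702,000.00

Profit: CNY 10,461.39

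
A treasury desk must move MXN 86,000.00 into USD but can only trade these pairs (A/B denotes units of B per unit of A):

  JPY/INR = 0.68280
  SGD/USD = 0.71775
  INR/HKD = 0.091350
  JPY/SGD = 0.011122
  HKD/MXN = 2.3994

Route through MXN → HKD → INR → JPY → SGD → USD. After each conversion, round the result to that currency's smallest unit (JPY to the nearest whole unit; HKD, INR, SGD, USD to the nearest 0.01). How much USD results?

USD 4,587.22

MXN 86,000.00 ÷ 2.3994 = HKD 35,842.29
HKD 35,842.29 ÷ 0.091350 = INR 392,362.23
INR 392,362.23 ÷ 0.68280 = JPY 574,637
JPY 574,637 × 0.011122 = SGD 6,391.11
SGD 6,391.11 × 0.71775 = USD 4,587.22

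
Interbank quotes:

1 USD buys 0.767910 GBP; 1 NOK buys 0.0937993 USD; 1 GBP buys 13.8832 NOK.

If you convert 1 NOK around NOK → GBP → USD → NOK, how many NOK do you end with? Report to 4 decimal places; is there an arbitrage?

Around NOK → GBP → USD → NOK: 1 ÷ 13.8832 ÷ 0.767910 ÷ 0.0937993 = 1.000001
Product ≈ 1 (deviation 0.000%, within rounding noise).

1.0000 (no arbitrage)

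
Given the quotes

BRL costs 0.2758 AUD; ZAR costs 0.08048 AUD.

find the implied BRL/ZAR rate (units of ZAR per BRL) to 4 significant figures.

1 BRL × 0.2758 = 0.2758 AUD
0.2758 AUD ÷ 0.08048 = 3.42694 ZAR

BRL/ZAR = 3.427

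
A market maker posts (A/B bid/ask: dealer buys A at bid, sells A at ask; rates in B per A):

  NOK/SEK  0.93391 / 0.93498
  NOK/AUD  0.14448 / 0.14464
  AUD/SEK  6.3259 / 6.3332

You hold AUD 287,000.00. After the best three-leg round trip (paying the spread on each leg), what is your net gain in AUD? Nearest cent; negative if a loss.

Net profit: AUD 5,600.66

Best loop AUD → NOK → SEK → AUD:
AUD 287,000.00 ÷ 0.14464 (buy NOK at ask) = NOK 1,984,236.73
NOK 1,984,236.73 × 0.93391 (sell NOK at bid) = SEK 1,853,098.52
SEK 1,853,098.52 ÷ 6.3332 (buy AUD at ask) = AUD 292,600.66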